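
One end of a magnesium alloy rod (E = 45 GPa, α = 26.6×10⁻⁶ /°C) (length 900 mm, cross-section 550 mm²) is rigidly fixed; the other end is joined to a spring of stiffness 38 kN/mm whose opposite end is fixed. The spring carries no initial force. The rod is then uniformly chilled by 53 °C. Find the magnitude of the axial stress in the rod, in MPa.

Free thermal contraction: δ_free = αΔT L = 26.6×10⁻⁶ × 53 × 900 = 1.269 mm.
With a force P in the spring, the elastic change of the rod is PL/(AE) and that of the spring is P/k; compatibility requires their sum to equal δ_free.
So P = δ_free / [L/(AE) + 1/k] = 1.269 / [ 900/(550×45×10³) + 1/(38×10³) ].
P = 1.269 / 6.268×10⁻⁵ = 20240 N.
σ = P/A = 20240/550 = 36.81 MPa.

σ ≈ 36.8 MPa (tensile)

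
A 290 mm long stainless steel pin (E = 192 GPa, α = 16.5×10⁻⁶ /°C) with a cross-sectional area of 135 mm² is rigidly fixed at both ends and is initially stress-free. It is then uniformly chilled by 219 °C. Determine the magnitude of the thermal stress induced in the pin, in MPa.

Because both ends are immovable the net strain is zero, and the suppressed thermal strain is αΔT = 16.5×10⁻⁶ × 219 = 3613.5×10⁻⁶.
The stress required to suppress this strain is σ = Eε = 192×10³ × 3613.5×10⁻⁶ = 693.8 MPa, tensile since the pin is trying to contract.

σ ≈ 694 MPa (tensile)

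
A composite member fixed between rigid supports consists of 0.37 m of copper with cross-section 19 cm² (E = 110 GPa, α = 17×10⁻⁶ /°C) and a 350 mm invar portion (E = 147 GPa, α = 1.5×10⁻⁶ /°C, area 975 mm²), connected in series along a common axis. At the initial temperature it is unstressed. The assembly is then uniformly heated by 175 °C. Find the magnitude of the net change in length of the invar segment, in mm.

If the supports were absent, the total length change would be Σ αᵢΔT Lᵢ = 17×10⁻⁶×175×370 + 1.5×10⁻⁶×175×350 = 1.193 mm.
The rigid supports impose zero overall length change; the single axial force P common to all segments must satisfy P Σ Lᵢ/(AᵢEᵢ) = δ_free.
Σ Lᵢ/(AᵢEᵢ) = 370/(1900×110×10³) + 350/(975×147×10³) = 4.212×10⁻⁶ mm/N.
Hence P = δ_free / Σ(L/AE) = 1.193/4.212×10⁻⁶ = 283.1 kN (compressive).
For the invar segment, free thermal change = 1.5×10⁻⁶×175×350 = 0.09187 mm and elastic change from P = 283100×350/(975×147×10³) = 0.6914 mm; these oppose, so the net change is 0.6 mm (segment shortens).

|ΔL| ≈ 0.6 mm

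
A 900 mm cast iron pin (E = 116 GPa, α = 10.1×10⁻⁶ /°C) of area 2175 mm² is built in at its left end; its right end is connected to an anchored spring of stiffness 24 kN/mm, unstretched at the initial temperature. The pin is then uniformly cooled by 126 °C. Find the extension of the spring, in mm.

The unrestrained thermal change is αΔT L = 10.1×10⁻⁶ × 126 × 900 = 1.145 mm.
Let P be the tensile force in the spring. The pin extends elastically by PL/(AE) and the spring stretches by P/k; together these equal δ_free.
P [ L/(AE) + 1/k ] = δ_free → P [ 900/(2175×116×10³) + 1/(24×10³) ] = 1.145.
P = 1.145 / 4.523×10⁻⁵ = 25320 N.
Spring extension = P/k = 25320/(24×10³) = 1.055 mm.

δ ≈ 1.06 mm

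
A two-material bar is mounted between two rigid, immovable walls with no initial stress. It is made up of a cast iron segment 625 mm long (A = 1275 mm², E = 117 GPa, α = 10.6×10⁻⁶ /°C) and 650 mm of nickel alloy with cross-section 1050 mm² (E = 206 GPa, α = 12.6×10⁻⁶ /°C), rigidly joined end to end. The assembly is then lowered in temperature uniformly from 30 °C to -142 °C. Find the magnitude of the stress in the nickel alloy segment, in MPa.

If the supports were absent, the total length change would be Σ αᵢΔT Lᵢ = 10.6×10⁻⁶×172×625 + 12.6×10⁻⁶×172×650 = 2.548 mm.
Since the ends are fixed, an axial force P builds up, equal in every segment, with P · Σ Lᵢ/(AᵢEᵢ) = δ_free.
Σ Lᵢ/(AᵢEᵢ) = 625/(1275×117×10³) + 650/(1050×206×10³) = 7.195×10⁻⁶ mm/N.
Hence P = δ_free / Σ(L/AE) = 2.548/7.195×10⁻⁶ = 354.2 kN (tensile).
σ_{nickel alloy} = P / A = 354200 / 1050 = 337.3 MPa.

σ ≈ 337 MPa (tensile)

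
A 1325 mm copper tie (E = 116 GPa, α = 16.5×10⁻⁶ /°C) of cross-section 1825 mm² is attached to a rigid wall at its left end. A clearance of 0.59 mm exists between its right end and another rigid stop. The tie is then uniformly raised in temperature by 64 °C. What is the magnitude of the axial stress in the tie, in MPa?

σ ≈ 70.8 MPa (compressive)

Free thermal elongation = αΔT L = 16.5×10⁻⁶ × 64 × 1325 = 1.399 mm.
The gap closes (δ_free > 0.59 mm) and the wall then resists a further 1.399 − 0.59 = 0.8092 mm of expansion.
That suppressed elongation corresponds to σ = E·Δ/L = 116×10³ × 0.8092/1325 = 70.84 MPa.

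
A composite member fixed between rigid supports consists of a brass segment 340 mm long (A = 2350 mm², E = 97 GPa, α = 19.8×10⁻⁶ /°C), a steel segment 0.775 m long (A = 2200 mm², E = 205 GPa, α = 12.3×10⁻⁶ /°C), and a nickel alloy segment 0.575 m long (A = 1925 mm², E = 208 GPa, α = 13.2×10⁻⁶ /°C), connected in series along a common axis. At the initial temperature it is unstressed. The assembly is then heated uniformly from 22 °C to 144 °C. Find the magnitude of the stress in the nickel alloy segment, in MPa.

If the supports were absent, the total length change would be Σ αᵢΔT Lᵢ = 19.8×10⁻⁶×122×340 + 12.3×10⁻⁶×122×775 + 13.2×10⁻⁶×122×575 = 2.91 mm.
Since the ends are fixed, an axial force P builds up, equal in every segment, with P · Σ Lᵢ/(AᵢEᵢ) = δ_free.
Σ Lᵢ/(AᵢEᵢ) = 340/(2350×97×10³) + 775/(2200×205×10³) + 575/(1925×208×10³) = 4.646×10⁻⁶ mm/N.
P = 2.91 / 4.646×10⁻⁶ = 626400 N = 626.4 kN, compressive.
σ_{nickel alloy} = P / A = 626400 / 1925 = 325.4 MPa.

σ ≈ 325 MPa (compressive)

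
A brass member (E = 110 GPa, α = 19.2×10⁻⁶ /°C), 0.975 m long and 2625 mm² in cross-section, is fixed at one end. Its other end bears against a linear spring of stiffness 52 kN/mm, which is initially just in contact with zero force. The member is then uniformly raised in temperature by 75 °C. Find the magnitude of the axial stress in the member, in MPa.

σ ≈ 23.7 MPa (compressive)

The unrestrained thermal change is αΔT L = 19.2×10⁻⁶ × 75 × 975 = 1.404 mm.
Let P be the compressive force at the spring. The member shortens elastically by PL/(AE) and the spring compresses by P/k; together these equal δ_free.
So P = δ_free / [L/(AE) + 1/k] = 1.404 / [ 975/(2625×110×10³) + 1/(52×10³) ].
P = 1.404 / 2.261×10⁻⁵ = 62100 N.
σ = P/A = 62100/2625 = 23.66 MPa.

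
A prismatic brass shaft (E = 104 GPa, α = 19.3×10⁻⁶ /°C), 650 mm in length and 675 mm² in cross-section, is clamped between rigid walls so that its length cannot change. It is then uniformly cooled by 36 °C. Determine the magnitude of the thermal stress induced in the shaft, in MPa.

σ ≈ 72.3 MPa (tensile)

With length fixed, the mechanical strain must cancel the thermal strain αΔT = 19.3×10⁻⁶ × 36 = 694.8×10⁻⁶.
σ = EαΔT = 104×10³ × 19.3×10⁻⁶ × 36 = 72.26 MPa (tensile; the shaft is trying to contract).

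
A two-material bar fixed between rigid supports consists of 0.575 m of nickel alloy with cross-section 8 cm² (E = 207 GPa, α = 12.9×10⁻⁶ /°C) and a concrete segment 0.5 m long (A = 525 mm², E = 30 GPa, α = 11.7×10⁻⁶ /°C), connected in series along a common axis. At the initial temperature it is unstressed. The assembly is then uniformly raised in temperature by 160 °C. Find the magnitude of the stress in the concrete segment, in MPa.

With the walls removed the bar would change length by δ_free = Σ αᵢΔT Lᵢ = 12.9×10⁻⁶×160×575 + 11.7×10⁻⁶×160×500 = 2.123 mm.
The rigid supports impose zero overall length change; the single axial force P common to all segments must satisfy P Σ Lᵢ/(AᵢEᵢ) = δ_free.
The series flexibility is Σ Lᵢ/(AᵢEᵢ) = 575/(800×207×10³) + 500/(525×30×10³) = 3.522×10⁻⁵ mm/N.
P = 2.123 / 3.522×10⁻⁵ = 60280 N = 60.28 kN, compressive.
σ_{concrete} = P / A = 60280 / 525 = 114.8 MPa.

σ ≈ 115 MPa (compressive)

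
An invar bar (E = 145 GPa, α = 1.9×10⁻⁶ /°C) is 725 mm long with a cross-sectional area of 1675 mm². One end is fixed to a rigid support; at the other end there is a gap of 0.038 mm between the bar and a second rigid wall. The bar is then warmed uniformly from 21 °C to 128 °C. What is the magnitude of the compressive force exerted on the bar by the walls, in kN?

If the wall were absent the bar would grow by αΔT L = 1.9×10⁻⁶ × 107 × 725 = 0.1474 mm.
The gap closes (δ_free > 0.038 mm) and the wall then resists a further 0.1474 − 0.038 = 0.1094 mm of expansion.
So σ = E(δ_free − g)/L = 145×10³ × 0.1094/725 = 21.88 MPa.
P = σA = 21.88 × 1675 = 36.65 kN.

P ≈ 36.6 kN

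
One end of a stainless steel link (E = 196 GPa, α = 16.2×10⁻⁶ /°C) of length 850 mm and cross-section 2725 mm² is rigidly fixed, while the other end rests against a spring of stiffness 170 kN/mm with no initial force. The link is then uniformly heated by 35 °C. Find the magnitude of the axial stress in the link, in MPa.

σ ≈ 23.7 MPa (compressive)

If the spring were absent the link would lengthen by αΔT L = 16.2×10⁻⁶ × 35 × 850 = 0.4819 mm.
With a force P in the spring, the elastic change of the link is PL/(AE) and that of the spring is P/k; compatibility requires their sum to equal δ_free.
P [ L/(AE) + 1/k ] = δ_free → P [ 850/(2725×196×10³) + 1/(170×10³) ] = 0.4819.
P = 0.4819 / 7.474×10⁻⁶ = 64490 N.
σ = P/A = 64490/2725 = 23.66 MPa.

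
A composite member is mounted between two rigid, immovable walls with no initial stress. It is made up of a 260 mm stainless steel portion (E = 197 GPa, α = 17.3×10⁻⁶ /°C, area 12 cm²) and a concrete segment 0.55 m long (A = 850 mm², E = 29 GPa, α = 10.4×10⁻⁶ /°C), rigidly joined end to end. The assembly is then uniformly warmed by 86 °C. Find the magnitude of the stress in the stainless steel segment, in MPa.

If the supports were absent, the total length change would be Σ αᵢΔT Lᵢ = 17.3×10⁻⁶×86×260 + 10.4×10⁻⁶×86×550 = 0.8787 mm.
The rigid supports impose zero overall length change; the single axial force P common to all segments must satisfy P Σ Lᵢ/(AᵢEᵢ) = δ_free.
The series flexibility is Σ Lᵢ/(AᵢEᵢ) = 260/(1200×197×10³) + 550/(850×29×10³) = 2.341×10⁻⁵ mm/N.
Hence P = δ_free / Σ(L/AE) = 0.8787/2.341×10⁻⁵ = 37.53 kN (compressive).
σ_{stainless steel} = P / A = 37530 / 1200 = 31.28 MPa.

σ ≈ 31.3 MPa (compressive)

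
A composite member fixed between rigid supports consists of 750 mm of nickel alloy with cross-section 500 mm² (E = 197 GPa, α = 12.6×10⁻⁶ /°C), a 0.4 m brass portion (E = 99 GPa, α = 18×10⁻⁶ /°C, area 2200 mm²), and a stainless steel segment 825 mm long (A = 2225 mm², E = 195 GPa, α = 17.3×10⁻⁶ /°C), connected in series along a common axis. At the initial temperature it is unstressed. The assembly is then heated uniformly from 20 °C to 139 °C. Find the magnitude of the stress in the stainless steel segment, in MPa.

σ ≈ 146 MPa (compressive)

If the supports were absent, the total length change would be Σ αᵢΔT Lᵢ = 12.6×10⁻⁶×119×750 + 18×10⁻⁶×119×400 + 17.3×10⁻⁶×119×825 = 3.68 mm.
The walls prevent any net length change, so an axial force P (same in every segment) develops. Compatibility: P · Σ Lᵢ/(AᵢEᵢ) = δ_free.
The series flexibility is Σ Lᵢ/(AᵢEᵢ) = 750/(500×197×10³) + 400/(2200×99×10³) + 825/(2225×195×10³) = 1.135×10⁻⁵ mm/N.
So P = 3.68 / 1.135×10⁻⁵ = 324.1 kN, compressive.
σ_{stainless steel} = P / A = 324100 / 2225 = 145.7 MPa.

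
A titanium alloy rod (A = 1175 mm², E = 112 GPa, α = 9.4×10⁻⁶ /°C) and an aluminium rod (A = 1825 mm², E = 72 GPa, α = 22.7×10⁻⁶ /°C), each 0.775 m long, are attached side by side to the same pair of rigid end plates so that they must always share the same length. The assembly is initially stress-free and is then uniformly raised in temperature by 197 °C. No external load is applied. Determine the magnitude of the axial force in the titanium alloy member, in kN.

Equilibrium of a rigid end plate with no external load gives equal and opposite internal forces ±P in the two members. Since α_{aluminium} > α_{titanium alloy}, heating drives the aluminium into compression and the titanium alloy into tension.
Equating the net (thermal + elastic) strains gives |α₁ − α₂|·ΔT = P·[1/(A₁E₁) + 1/(A₂E₂)].
|α₁ − α₂|·ΔT = 13.3×10⁻⁶ × 197 = 0.00262.
1/(A₁E₁) + 1/(A₂E₂) = 1/(1175×112×10³) + 1/(1825×72×10³) = 1.521×10⁻⁸ N⁻¹.
So P = 0.00262 / 1.521×10⁻⁸ = 172.3 kN.

P ≈ 172 kN (tensile in the titanium alloy)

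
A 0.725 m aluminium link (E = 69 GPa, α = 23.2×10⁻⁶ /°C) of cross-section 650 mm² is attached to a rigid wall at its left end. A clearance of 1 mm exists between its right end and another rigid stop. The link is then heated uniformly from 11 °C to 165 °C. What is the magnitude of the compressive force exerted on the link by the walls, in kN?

Unrestrained expansion: δ_free = αΔT L = 23.2×10⁻⁶ × 154 × 725 = 2.59 mm.
This exceeds the 1 mm gap, so the wall pushes back. The portion of expansion that must be recovered elastically is δ_free − gap = 2.59 − 1 = 1.59 mm.
So σ = E(δ_free − g)/L = 69×10³ × 1.59/725 = 151.4 MPa.
P = σA = 151.4 × 650 = 98.38 kN.

P ≈ 98.4 kN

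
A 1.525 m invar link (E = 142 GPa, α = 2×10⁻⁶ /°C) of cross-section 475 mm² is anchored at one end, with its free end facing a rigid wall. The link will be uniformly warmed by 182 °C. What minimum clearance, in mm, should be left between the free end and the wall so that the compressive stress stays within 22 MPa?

g ≈ 0.319 mm

With no wall the link would lengthen by αΔT L = 2×10⁻⁶ × 182 × 1525 = 0.5551 mm.
A stress of 22 MPa corresponds to the wall pushing the link back by σL/E = 22×1525/(142×10³) = 0.2363 mm.
The gap must absorb the remainder: g_min = 0.5551 − 0.2363 = 0.3188 mm.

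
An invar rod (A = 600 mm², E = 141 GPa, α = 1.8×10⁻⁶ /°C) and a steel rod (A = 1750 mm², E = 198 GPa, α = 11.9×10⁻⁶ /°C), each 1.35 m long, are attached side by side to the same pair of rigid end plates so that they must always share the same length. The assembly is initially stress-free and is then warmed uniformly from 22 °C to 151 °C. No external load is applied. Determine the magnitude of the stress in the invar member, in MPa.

σ ≈ 148 MPa (tensile)

Equilibrium of a rigid end plate with no external load gives equal and opposite internal forces ±P in the two members. Since α_{steel} > α_{invar}, heating drives the steel into compression and the invar into tension.
Setting the final lengths equal and cancelling L: (α₁ − α₂)ΔT = P/(A₁E₁) + P/(A₂E₂).
|α₁ − α₂|·ΔT = 10.1×10⁻⁶ × 129 = 0.001303.
1/(A₁E₁) + 1/(A₂E₂) = 1/(600×141×10³) + 1/(1750×198×10³) = 1.471×10⁻⁸ N⁻¹.
So P = 0.001303 / 1.471×10⁻⁸ = 88.59 kN.
σ_{invar} = P/A₁ = 88590/600 = 147.7 MPa, tensile.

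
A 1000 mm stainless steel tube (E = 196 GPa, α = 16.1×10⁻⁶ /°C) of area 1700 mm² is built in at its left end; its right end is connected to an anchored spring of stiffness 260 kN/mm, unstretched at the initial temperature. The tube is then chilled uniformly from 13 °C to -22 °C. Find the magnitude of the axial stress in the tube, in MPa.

If the spring were absent the tube would shorten by αΔT L = 16.1×10⁻⁶ × 35 × 1000 = 0.5635 mm.
With a force P in the spring, the elastic change of the tube is PL/(AE) and that of the spring is P/k; compatibility requires their sum to equal δ_free.
P [ L/(AE) + 1/k ] = δ_free → P [ 1000/(1700×196×10³) + 1/(260×10³) ] = 0.5635.
P = 0.5635 / 6.847×10⁻⁶ = 82290 N.
σ = P/A = 82290/1700 = 48.41 MPa.

σ ≈ 48.4 MPa (tensile)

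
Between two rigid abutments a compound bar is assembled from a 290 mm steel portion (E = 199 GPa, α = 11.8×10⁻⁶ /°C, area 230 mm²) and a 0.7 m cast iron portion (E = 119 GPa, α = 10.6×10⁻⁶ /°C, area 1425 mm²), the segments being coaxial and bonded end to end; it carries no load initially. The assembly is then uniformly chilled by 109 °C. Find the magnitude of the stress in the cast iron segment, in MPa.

Free thermal contraction of the whole bar: Σ αᵢΔT Lᵢ = 11.8×10⁻⁶×109×290 + 10.6×10⁻⁶×109×700 = 1.182 mm.
The walls prevent any net length change, so an axial force P (same in every segment) develops. Compatibility: P · Σ Lᵢ/(AᵢEᵢ) = δ_free.
The series flexibility is Σ Lᵢ/(AᵢEᵢ) = 290/(230×199×10³) + 700/(1425×119×10³) = 1.046×10⁻⁵ mm/N.
Hence P = δ_free / Σ(L/AE) = 1.182/1.046×10⁻⁵ = 112.9 kN (tensile).
σ_{cast iron} = P / A = 112900 / 1425 = 79.25 MPa.

σ ≈ 79.3 MPa (tensile)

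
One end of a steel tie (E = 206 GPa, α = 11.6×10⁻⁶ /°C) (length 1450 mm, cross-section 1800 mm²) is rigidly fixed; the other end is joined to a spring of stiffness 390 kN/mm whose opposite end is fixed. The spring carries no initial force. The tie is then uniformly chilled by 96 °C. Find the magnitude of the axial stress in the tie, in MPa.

If the spring were absent the tie would shorten by αΔT L = 11.6×10⁻⁶ × 96 × 1450 = 1.615 mm.
With a force P in the spring, the elastic change of the tie is PL/(AE) and that of the spring is P/k; compatibility requires their sum to equal δ_free.
So P = δ_free / [L/(AE) + 1/k] = 1.615 / [ 1450/(1800×206×10³) + 1/(390×10³) ].
P = 1.615 / 6.475×10⁻⁶ = 249400 N.
σ = P/A = 249400/1800 = 138.6 MPa.

σ ≈ 139 MPa (tensile)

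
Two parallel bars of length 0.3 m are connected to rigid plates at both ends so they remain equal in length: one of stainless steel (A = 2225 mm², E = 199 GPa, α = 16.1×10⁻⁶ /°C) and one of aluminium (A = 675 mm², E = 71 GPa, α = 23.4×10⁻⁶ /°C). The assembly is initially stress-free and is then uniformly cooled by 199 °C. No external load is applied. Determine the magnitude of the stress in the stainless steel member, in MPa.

σ ≈ 28.2 MPa (compressive)

The aluminium has the larger α, so on cooling it would change length more than the stainless steel if both were free. The rigid plates force a common final length, so the aluminium is put into tension and the stainless steel into compression, with equal and opposite forces P (no external load).
Equating the net (thermal + elastic) strains gives |α₁ − α₂|·ΔT = P·[1/(A₁E₁) + 1/(A₂E₂)].
|α₁ − α₂|·ΔT = 7.3×10⁻⁶ × 199 = 0.001453.
1/(A₁E₁) + 1/(A₂E₂) = 1/(2225×199×10³) + 1/(675×71×10³) = 2.312×10⁻⁸ N⁻¹.
So P = 0.001453 / 2.312×10⁻⁸ = 62.82 kN.
σ_{stainless steel} = P/A₁ = 62820/2225 = 28.23 MPa, compressive.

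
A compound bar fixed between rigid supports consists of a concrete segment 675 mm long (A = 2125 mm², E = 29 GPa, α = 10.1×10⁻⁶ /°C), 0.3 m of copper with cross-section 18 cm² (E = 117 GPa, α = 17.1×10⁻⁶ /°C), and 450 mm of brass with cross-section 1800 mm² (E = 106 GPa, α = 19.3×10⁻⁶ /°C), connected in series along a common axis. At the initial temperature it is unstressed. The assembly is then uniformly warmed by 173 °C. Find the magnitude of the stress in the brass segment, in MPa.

If the supports were absent, the total length change would be Σ αᵢΔT Lᵢ = 10.1×10⁻⁶×173×675 + 17.1×10⁻⁶×173×300 + 19.3×10⁻⁶×173×450 = 3.569 mm.
Since the ends are fixed, an axial force P builds up, equal in every segment, with P · Σ Lᵢ/(AᵢEᵢ) = δ_free.
The series flexibility is Σ Lᵢ/(AᵢEᵢ) = 675/(2125×29×10³) + 300/(1800×117×10³) + 450/(1800×106×10³) = 1.474×10⁻⁵ mm/N.
So P = 3.569 / 1.474×10⁻⁵ = 242.2 kN, compressive.
σ_{brass} = P / A = 242200 / 1800 = 134.6 MPa.

σ ≈ 135 MPa (compressive)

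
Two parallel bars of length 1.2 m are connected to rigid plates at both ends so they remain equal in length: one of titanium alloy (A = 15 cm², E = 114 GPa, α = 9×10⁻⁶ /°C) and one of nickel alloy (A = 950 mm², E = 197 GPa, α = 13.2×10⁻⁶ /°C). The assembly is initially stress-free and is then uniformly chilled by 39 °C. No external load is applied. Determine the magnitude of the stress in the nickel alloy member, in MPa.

σ ≈ 15.4 MPa (tensile)

The nickel alloy has the larger α, so on cooling it would change length more than the titanium alloy if both were free. The rigid plates force a common final length, so the nickel alloy is put into tension and the titanium alloy into compression, with equal and opposite forces P (no external load).
Compatibility of the two members (thermal + elastic change equal): (α₁ − α₂)ΔT = P·[1/(A₁E₁) + 1/(A₂E₂)].
|α₁ − α₂|·ΔT = 4.2×10⁻⁶ × 39 = 0.0001638.
1/(A₁E₁) + 1/(A₂E₂) = 1/(1500×114×10³) + 1/(950×197×10³) = 1.119×10⁻⁸ N⁻¹.
P = 0.0001638 / 1.119×10⁻⁸ = 14640 N = 14.64 kN.
σ_{nickel alloy} = P/A₂ = 14640/950 = 15.41 MPa, tensile.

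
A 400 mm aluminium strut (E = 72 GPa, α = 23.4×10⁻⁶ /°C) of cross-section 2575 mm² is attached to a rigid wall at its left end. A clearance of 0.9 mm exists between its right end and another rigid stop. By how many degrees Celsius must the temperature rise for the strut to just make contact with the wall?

The gap closes when αΔT L = 0.9 mm, since the strut is still unstressed at that instant.
So ΔT = g/(αL) = 0.9/(23.4×10⁻⁶ × 400) = 96.15 °C.

ΔT ≈ 96.2 °C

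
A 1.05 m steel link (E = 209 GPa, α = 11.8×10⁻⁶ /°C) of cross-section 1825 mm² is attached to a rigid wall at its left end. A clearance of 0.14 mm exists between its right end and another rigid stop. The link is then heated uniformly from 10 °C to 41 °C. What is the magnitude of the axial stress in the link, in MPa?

σ ≈ 48.6 MPa (compressive)

If the wall were absent the link would grow by αΔT L = 11.8×10⁻⁶ × 31 × 1050 = 0.3841 mm.
After closing the 0.14 mm clearance, 0.3841 − 0.14 = 0.2441 mm of expansion remains to be suppressed by the wall.
So σ = E(δ_free − g)/L = 209×10³ × 0.2441/1050 = 48.59 MPa.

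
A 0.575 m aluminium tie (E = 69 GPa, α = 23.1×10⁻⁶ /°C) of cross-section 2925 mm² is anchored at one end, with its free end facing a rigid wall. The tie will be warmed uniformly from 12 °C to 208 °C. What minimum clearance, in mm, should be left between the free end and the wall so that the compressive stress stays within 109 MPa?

With no wall the tie would lengthen by αΔT L = 23.1×10⁻⁶ × 196 × 575 = 2.603 mm.
A stress of 109 MPa corresponds to the wall pushing the tie back by σL/E = 109×575/(69×10³) = 0.9083 mm.
The gap must absorb the remainder: g_min = 2.603 − 0.9083 = 1.695 mm.

g ≈ 1.7 mm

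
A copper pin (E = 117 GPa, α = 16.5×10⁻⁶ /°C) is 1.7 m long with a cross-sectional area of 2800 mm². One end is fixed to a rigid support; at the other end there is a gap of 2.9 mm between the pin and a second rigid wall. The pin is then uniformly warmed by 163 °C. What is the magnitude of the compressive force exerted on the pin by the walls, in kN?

If the wall were absent the pin would grow by αΔT L = 16.5×10⁻⁶ × 163 × 1700 = 4.572 mm.
This exceeds the 2.9 mm gap, so the wall pushes back. The portion of expansion that must be recovered elastically is δ_free − gap = 4.572 − 2.9 = 1.672 mm.
So σ = E(δ_free − g)/L = 117×10³ × 1.672/1700 = 115.1 MPa.
P = σA = 115.1 × 2800 = 322.2 kN.

P ≈ 322 kN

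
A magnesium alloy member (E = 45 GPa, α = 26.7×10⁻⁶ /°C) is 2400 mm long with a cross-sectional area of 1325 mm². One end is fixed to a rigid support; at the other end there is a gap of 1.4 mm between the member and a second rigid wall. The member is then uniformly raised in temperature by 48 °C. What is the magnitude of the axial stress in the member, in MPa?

σ ≈ 31.4 MPa (compressive)

Unrestrained expansion: δ_free = αΔT L = 26.7×10⁻⁶ × 48 × 2400 = 3.076 mm.
The gap closes (δ_free > 1.4 mm) and the wall then resists a further 3.076 − 1.4 = 1.676 mm of expansion.
Compatibility: PL/(AE) = 1.676 mm, so σ = P/A = E × (1.676/2400) = 31.42 MPa.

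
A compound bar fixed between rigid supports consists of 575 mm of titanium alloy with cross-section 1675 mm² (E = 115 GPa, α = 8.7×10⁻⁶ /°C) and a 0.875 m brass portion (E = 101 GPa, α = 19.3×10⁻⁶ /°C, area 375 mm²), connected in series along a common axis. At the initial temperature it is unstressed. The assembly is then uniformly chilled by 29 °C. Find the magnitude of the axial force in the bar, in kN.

P ≈ 24.3 kN (tensile)

Free thermal contraction of the whole bar: Σ αᵢΔT Lᵢ = 8.7×10⁻⁶×29×575 + 19.3×10⁻⁶×29×875 = 0.6348 mm.
The walls prevent any net length change, so an axial force P (same in every segment) develops. Compatibility: P · Σ Lᵢ/(AᵢEᵢ) = δ_free.
The series flexibility is Σ Lᵢ/(AᵢEᵢ) = 575/(1675×115×10³) + 875/(375×101×10³) = 2.609×10⁻⁵ mm/N.
So P = 0.6348 / 2.609×10⁻⁵ = 24.33 kN, tensile.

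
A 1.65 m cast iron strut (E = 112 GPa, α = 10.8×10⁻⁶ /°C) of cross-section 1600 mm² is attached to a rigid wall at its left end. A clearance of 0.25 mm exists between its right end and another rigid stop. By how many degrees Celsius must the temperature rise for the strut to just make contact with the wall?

ΔT ≈ 14 °C

The gap closes when αΔT L = 0.25 mm, since the strut is still unstressed at that instant.
ΔT = 0.25 / (10.8×10⁻⁶ × 1650) = 14.03 °C.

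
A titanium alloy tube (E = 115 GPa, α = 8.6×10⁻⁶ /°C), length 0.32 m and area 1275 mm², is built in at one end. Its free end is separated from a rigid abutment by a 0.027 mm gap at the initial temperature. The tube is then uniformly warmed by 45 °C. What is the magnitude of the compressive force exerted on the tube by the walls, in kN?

Unrestrained expansion: δ_free = αΔT L = 8.6×10⁻⁶ × 45 × 320 = 0.1238 mm.
The gap closes (δ_free > 0.027 mm) and the wall then resists a further 0.1238 − 0.027 = 0.09684 mm of expansion.
That suppressed elongation corresponds to σ = E·Δ/L = 115×10³ × 0.09684/320 = 34.8 MPa.
Force on the wall = σA = 34.8 × 1275 mm² = 44.37 kN.

P ≈ 44.4 kN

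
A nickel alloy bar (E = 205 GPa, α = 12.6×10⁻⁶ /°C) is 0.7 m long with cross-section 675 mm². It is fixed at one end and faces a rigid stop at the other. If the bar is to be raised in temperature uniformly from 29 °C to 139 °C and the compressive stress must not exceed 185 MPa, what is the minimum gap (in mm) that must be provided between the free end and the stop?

Free expansion if unrestrained: δ_free = αΔT L = 12.6×10⁻⁶ × 110 × 700 = 0.9702 mm.
At the allowable stress the elastic shortening the wall may impose is σL/E = 185 × 700 / (205×10³) = 0.6317 mm.
So the gap has to take up the difference, g_min = δ_free − σL/E = 0.9702 − 0.6317 = 0.3385 mm.

g ≈ 0.338 mm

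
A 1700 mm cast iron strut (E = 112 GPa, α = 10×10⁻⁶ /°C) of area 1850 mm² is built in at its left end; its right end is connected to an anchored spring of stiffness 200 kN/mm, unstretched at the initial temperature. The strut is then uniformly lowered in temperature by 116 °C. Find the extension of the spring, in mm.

δ ≈ 0.747 mm

If the spring were absent the strut would shorten by αΔT L = 10×10⁻⁶ × 116 × 1700 = 1.972 mm.
With a force P in the spring, the elastic change of the strut is PL/(AE) and that of the spring is P/k; compatibility requires their sum to equal δ_free.
So P = δ_free / [L/(AE) + 1/k] = 1.972 / [ 1700/(1850×112×10³) + 1/(200×10³) ].
P = 1.972 / 1.32×10⁻⁵ = 149300 N.
Spring extension = P/k = 149300/(200×10³) = 0.7467 mm.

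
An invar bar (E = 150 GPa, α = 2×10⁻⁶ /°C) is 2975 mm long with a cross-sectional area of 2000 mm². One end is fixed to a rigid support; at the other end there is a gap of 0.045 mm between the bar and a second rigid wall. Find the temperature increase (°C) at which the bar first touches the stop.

The gap closes when αΔT L = 0.045 mm, since the bar is still unstressed at that instant.
So ΔT = g/(αL) = 0.045/(2×10⁻⁶ × 2975) = 7.563 °C.

ΔT ≈ 7.56 °C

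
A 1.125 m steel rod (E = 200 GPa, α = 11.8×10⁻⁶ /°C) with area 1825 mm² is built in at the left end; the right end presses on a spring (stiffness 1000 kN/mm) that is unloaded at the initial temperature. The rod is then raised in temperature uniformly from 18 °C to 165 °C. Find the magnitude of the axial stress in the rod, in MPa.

If the spring were absent the rod would lengthen by αΔT L = 11.8×10⁻⁶ × 147 × 1125 = 1.951 mm.
With a force P in the spring, the elastic change of the rod is PL/(AE) and that of the spring is P/k; compatibility requires their sum to equal δ_free.
So P = δ_free / [L/(AE) + 1/k] = 1.951 / [ 1125/(1825×200×10³) + 1/(1000×10³) ].
P = 1.951 / 4.082×10⁻⁶ = 478000 N.
σ = P/A = 478000/1825 = 261.9 MPa.

σ ≈ 262 MPa (compressive)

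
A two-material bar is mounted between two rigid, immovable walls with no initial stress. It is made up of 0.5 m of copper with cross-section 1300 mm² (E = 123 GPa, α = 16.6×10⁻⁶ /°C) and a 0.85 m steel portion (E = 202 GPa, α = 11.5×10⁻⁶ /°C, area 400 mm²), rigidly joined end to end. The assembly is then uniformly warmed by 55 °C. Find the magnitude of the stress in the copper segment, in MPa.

σ ≈ 56 MPa (compressive)

If the supports were absent, the total length change would be Σ αᵢΔT Lᵢ = 16.6×10⁻⁶×55×500 + 11.5×10⁻⁶×55×850 = 0.9941 mm.
The rigid supports impose zero overall length change; the single axial force P common to all segments must satisfy P Σ Lᵢ/(AᵢEᵢ) = δ_free.
The series flexibility is Σ Lᵢ/(AᵢEᵢ) = 500/(1300×123×10³) + 850/(400×202×10³) = 1.365×10⁻⁵ mm/N.
Hence P = δ_free / Σ(L/AE) = 0.9941/1.365×10⁻⁵ = 72.85 kN (compressive).
σ_{copper} = P / A = 72850 / 1300 = 56.04 MPa.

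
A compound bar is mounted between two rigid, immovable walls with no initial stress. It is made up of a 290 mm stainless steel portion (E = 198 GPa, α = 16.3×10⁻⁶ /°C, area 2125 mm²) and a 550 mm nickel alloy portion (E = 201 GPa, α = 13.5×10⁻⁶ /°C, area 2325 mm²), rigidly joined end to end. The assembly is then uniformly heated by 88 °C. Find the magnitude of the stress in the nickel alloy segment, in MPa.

If the supports were absent, the total length change would be Σ αᵢΔT Lᵢ = 16.3×10⁻⁶×88×290 + 13.5×10⁻⁶×88×550 = 1.069 mm.
Since the ends are fixed, an axial force P builds up, equal in every segment, with P · Σ Lᵢ/(AᵢEᵢ) = δ_free.
Σ Lᵢ/(AᵢEᵢ) = 290/(2125×198×10³) + 550/(2325×201×10³) = 1.866×10⁻⁶ mm/N.
So P = 1.069 / 1.866×10⁻⁶ = 573 kN, compressive.
σ_{nickel alloy} = P / A = 573000 / 2325 = 246.5 MPa.

σ ≈ 246 MPa (compressive)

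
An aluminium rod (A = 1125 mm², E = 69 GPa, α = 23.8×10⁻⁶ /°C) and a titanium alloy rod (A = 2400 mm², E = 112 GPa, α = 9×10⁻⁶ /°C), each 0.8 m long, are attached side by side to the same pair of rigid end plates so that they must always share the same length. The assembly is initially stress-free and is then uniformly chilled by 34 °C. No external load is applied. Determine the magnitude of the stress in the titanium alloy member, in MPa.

σ ≈ 12.6 MPa (compressive)

Equilibrium of a rigid end plate with no external load gives equal and opposite internal forces ±P in the two members. Since α_{aluminium} > α_{titanium alloy}, cooling drives the aluminium into tension and the titanium alloy into compression.
Equating the net (thermal + elastic) strains gives |α₁ − α₂|·ΔT = P·[1/(A₁E₁) + 1/(A₂E₂)].
|α₁ − α₂|·ΔT = 14.8×10⁻⁶ × 34 = 0.0005032.
1/(A₁E₁) + 1/(A₂E₂) = 1/(1125×69×10³) + 1/(2400×112×10³) = 1.66×10⁻⁸ N⁻¹.
P = 0.0005032 / 1.66×10⁻⁸ = 30310 N = 30.31 kN.
σ_{titanium alloy} = P/A₂ = 30310/2400 = 12.63 MPa, compressive.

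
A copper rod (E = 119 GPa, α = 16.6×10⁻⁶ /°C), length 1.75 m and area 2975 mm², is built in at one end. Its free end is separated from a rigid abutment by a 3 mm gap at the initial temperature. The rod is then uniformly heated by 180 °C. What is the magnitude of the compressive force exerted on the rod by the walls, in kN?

Unrestrained expansion: δ_free = αΔT L = 16.6×10⁻⁶ × 180 × 1750 = 5.229 mm.
The gap closes (δ_free > 3 mm) and the wall then resists a further 5.229 − 3 = 2.229 mm of expansion.
That suppressed elongation corresponds to σ = E·Δ/L = 119×10³ × 2.229/1750 = 151.6 MPa.
P = σA = 151.6 × 2975 = 450.9 kN.

P ≈ 451 kN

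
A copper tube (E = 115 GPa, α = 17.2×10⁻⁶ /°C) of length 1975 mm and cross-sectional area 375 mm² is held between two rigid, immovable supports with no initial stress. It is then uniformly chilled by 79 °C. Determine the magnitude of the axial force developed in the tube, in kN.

Full restraint means ε = 0, so the stress is σ = EαΔT = 115×10³ × 17.2×10⁻⁶ × 79 = 156.3 MPa.
P = AEαΔT = 375 × 115×10³ × 17.2×10⁻⁶ × 79 = 58.6 kN (tensile).

P ≈ 58.6 kN (tensile)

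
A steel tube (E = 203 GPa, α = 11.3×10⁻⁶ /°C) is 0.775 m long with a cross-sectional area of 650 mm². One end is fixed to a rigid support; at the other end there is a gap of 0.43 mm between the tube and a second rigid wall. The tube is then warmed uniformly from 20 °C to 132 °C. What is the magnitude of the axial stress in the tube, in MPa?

Unrestrained expansion: δ_free = αΔT L = 11.3×10⁻⁶ × 112 × 775 = 0.9808 mm.
After closing the 0.43 mm clearance, 0.9808 − 0.43 = 0.5508 mm of expansion remains to be suppressed by the wall.
Compatibility: PL/(AE) = 0.5508 mm, so σ = P/A = E × (0.5508/775) = 144.3 MPa.

σ ≈ 144 MPa (compressive)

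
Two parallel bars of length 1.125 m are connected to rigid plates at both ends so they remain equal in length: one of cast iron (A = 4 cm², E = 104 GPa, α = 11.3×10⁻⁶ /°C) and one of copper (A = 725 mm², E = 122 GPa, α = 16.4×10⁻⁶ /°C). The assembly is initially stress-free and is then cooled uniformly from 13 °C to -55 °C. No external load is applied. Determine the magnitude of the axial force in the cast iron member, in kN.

Equilibrium of a rigid end plate with no external load gives equal and opposite internal forces ±P in the two members. Since α_{copper} > α_{cast iron}, cooling drives the copper into tension and the cast iron into compression.
Setting the final lengths equal and cancelling L: (α₁ − α₂)ΔT = P/(A₁E₁) + P/(A₂E₂).
|α₁ − α₂|·ΔT = 5.1×10⁻⁶ × 68 = 0.0003468.
1/(A₁E₁) + 1/(A₂E₂) = 1/(400×104×10³) + 1/(725×122×10³) = 3.534×10⁻⁸ N⁻¹.
So P = 0.0003468 / 3.534×10⁻⁸ = 9.812 kN.

P ≈ 9.81 kN (compressive in the cast iron)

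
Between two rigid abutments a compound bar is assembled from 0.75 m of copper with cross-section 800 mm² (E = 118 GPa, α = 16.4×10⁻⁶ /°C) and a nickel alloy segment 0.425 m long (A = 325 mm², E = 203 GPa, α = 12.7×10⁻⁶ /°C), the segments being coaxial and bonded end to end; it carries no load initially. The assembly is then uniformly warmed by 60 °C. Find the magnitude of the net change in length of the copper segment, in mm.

Free thermal expansion of the whole bar: Σ αᵢΔT Lᵢ = 16.4×10⁻⁶×60×750 + 12.7×10⁻⁶×60×425 = 1.062 mm.
The walls prevent any net length change, so an axial force P (same in every segment) develops. Compatibility: P · Σ Lᵢ/(AᵢEᵢ) = δ_free.
The series flexibility is Σ Lᵢ/(AᵢEᵢ) = 750/(800×118×10³) + 425/(325×203×10³) = 1.439×10⁻⁵ mm/N.
Hence P = δ_free / Σ(L/AE) = 1.062/1.439×10⁻⁵ = 73.81 kN (compressive).
For the copper segment, free thermal change = 16.4×10⁻⁶×60×750 = 0.738 mm and elastic change from P = 73810×750/(800×118×10³) = 0.5864 mm; these oppose, so the net change is 0.152 mm (segment lengthens).

|ΔL| ≈ 0.152 mm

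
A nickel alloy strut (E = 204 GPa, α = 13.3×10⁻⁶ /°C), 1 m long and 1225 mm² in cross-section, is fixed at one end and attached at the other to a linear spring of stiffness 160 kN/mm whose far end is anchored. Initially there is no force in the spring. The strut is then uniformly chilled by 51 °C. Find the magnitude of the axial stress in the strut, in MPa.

σ ≈ 54 MPa (tensile)

Free thermal contraction: δ_free = αΔT L = 13.3×10⁻⁶ × 51 × 1000 = 0.6783 mm.
Let P be the tensile force in the spring. The strut extends elastically by PL/(AE) and the spring stretches by P/k; together these equal δ_free.
P [ L/(AE) + 1/k ] = δ_free → P [ 1000/(1225×204×10³) + 1/(160×10³) ] = 0.6783.
P = 0.6783 / 1.025×10⁻⁵ = 66170 N.
σ = P/A = 66170/1225 = 54.01 MPa.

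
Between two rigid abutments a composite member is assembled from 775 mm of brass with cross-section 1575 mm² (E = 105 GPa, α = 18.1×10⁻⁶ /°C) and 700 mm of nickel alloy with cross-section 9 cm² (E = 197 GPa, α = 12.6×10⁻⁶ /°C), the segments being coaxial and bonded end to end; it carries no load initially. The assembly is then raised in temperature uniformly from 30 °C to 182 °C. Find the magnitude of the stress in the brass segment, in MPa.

With the walls removed the bar would change length by δ_free = Σ αᵢΔT Lᵢ = 18.1×10⁻⁶×152×775 + 12.6×10⁻⁶×152×700 = 3.473 mm.
Since the ends are fixed, an axial force P builds up, equal in every segment, with P · Σ Lᵢ/(AᵢEᵢ) = δ_free.
Σ Lᵢ/(AᵢEᵢ) = 775/(1575×105×10³) + 700/(900×197×10³) = 8.634×10⁻⁶ mm/N.
Hence P = δ_free / Σ(L/AE) = 3.473/8.634×10⁻⁶ = 402.2 kN (compressive).
σ_{brass} = P / A = 402200 / 1575 = 255.4 MPa.

σ ≈ 255 MPa (compressive)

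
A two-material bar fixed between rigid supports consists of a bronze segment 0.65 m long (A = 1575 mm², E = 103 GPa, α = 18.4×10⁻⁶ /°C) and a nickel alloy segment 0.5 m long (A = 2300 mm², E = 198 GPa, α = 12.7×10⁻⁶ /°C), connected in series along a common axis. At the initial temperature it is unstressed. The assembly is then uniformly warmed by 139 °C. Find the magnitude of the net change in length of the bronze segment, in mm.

Free thermal expansion of the whole bar: Σ αᵢΔT Lᵢ = 18.4×10⁻⁶×139×650 + 12.7×10⁻⁶×139×500 = 2.545 mm.
The rigid supports impose zero overall length change; the single axial force P common to all segments must satisfy P Σ Lᵢ/(AᵢEᵢ) = δ_free.
Σ Lᵢ/(AᵢEᵢ) = 650/(1575×103×10³) + 500/(2300×198×10³) = 5.105×10⁻⁶ mm/N.
P = 2.545 / 5.105×10⁻⁶ = 498600 N = 498.6 kN, compressive.
For the bronze segment, free thermal change = 18.4×10⁻⁶×139×650 = 1.662 mm and elastic change from P = 498600×650/(1575×103×10³) = 1.998 mm; these oppose, so the net change is 0.335 mm (segment shortens).

|ΔL| ≈ 0.335 mm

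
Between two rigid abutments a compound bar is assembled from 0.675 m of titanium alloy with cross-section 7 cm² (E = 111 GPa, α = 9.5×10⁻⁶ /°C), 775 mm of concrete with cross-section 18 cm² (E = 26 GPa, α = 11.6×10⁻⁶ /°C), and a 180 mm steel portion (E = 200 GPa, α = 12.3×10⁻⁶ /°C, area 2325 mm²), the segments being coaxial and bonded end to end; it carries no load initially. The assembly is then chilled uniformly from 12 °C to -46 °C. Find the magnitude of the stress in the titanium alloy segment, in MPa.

σ ≈ 56.9 MPa (tensile)

If the supports were absent, the total length change would be Σ αᵢΔT Lᵢ = 9.5×10⁻⁶×58×675 + 11.6×10⁻⁶×58×775 + 12.3×10⁻⁶×58×180 = 1.022 mm.
The walls prevent any net length change, so an axial force P (same in every segment) develops. Compatibility: P · Σ Lᵢ/(AᵢEᵢ) = δ_free.
Σ Lᵢ/(AᵢEᵢ) = 675/(700×111×10³) + 775/(1800×26×10³) + 180/(2325×200×10³) = 2.563×10⁻⁵ mm/N.
Hence P = δ_free / Σ(L/AE) = 1.022/2.563×10⁻⁵ = 39.86 kN (tensile).
σ_{titanium alloy} = P / A = 39860 / 700 = 56.94 MPa.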